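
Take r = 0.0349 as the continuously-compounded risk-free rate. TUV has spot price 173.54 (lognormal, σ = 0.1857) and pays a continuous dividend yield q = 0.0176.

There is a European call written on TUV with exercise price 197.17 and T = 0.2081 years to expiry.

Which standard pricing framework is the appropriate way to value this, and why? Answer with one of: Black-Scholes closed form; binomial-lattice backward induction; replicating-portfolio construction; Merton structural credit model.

Key observation: a European claim on TUV (strike 197.17) — a lognormal (GBM) underlying with constant rate and volatility — has an exact closed-form value; no lattice or capital structure is involved.

framework: Black-Scholes closed form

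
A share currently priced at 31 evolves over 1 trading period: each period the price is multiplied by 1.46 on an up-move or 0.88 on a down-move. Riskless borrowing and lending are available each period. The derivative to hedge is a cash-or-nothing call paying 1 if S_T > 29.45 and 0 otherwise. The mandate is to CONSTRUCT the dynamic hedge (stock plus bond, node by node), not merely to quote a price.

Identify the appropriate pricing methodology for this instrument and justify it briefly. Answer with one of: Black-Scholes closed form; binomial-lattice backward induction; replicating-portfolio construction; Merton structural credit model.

Key observation: the task asks for the hedge itself — share and bond holdings at every node of the 1-period tree on spot 31 with factors 1.46/0.88 — which is exactly what the replicating-portfolio construction produces.

framework: replicating-portfolio construction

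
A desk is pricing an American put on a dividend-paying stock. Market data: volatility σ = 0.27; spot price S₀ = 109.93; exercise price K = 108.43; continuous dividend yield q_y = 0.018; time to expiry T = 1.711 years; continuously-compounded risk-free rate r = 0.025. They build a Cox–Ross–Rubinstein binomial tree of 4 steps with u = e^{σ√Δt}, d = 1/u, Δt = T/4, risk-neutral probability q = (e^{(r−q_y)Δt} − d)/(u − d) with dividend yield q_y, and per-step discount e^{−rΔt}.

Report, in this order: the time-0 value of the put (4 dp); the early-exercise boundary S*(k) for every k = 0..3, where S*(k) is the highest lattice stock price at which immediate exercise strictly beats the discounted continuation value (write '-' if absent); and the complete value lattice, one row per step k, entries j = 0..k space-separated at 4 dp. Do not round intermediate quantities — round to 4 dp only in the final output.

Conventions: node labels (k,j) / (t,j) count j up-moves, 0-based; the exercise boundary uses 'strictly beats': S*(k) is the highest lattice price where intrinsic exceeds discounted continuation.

params: Δt=0.42775 u=1.19314 d=0.83813 q=0.46441 e^(-rΔt)=0.98936
t_4 payoffs: 54.1858 31.2091 0.0000 0.0000 0.0000
t_3: node(3,0) S=64.7208 payoff=43.7092 vs cont=43.0523 → 43.7092 [stop]  node(3,1) S=92.1352 payoff=16.2948 vs cont=16.5374 → 16.5374 [wait]  node(3,2) S=131.1617 payoff=0.0000 vs cont=0.0000 → 0.0000 [wait]  node(3,3) S=186.7190 payoff=0.0000 vs cont=0.0000 → 0.0000 [wait]  ⇒ S*(3)=64.7208
t_2: node(2,0) S=77.2209 payoff=31.2091 vs cont=30.7595 → 31.2091 [stop]  node(2,1) S=109.9300 payoff=0.0000 vs cont=8.7630 → 8.7630 [wait]  node(2,2) S=156.4940 payoff=0.0000 vs cont=0.0000 → 0.0000 [wait]  ⇒ S*(2)=77.2209
t_1: node(1,0) S=92.1352 payoff=16.2948 vs cont=20.5637 → 20.5637 [wait]  node(1,1) S=131.1617 payoff=0.0000 vs cont=4.6434 → 4.6434 [wait]  ⇒ S*(1)=-
t_0: node(0,0) S=109.9300 payoff=0.0000 vs cont=13.0300 → 13.0300 [wait]  ⇒ S*(0)=-

price = 13.0300
boundary = - - 77.2209 64.7208
tree:
13.0300
20.5637 4.6434
31.2091 8.7630 0.0000
43.7092 16.5374 0.0000 0.0000
54.1858 31.2091 0.0000 0.0000 0.0000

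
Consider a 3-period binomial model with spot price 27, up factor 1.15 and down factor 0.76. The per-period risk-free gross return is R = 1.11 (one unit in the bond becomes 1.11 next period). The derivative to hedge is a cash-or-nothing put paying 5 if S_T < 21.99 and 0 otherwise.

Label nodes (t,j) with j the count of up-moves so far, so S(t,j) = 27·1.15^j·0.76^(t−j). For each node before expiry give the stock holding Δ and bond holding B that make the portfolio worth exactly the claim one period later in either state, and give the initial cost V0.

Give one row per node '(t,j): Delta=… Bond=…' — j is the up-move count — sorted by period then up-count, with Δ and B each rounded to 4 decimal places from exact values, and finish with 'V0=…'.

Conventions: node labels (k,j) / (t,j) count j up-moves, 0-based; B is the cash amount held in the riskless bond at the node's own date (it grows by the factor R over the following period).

(0,0): Delta=-0.0709 Bond=2.0230
(1,0): Delta=-0.5051 Bond=11.1551
(1,1): Delta=-0.0382 Bond=1.2273
(2,0): Delta=0.0000 Bond=4.5045
(2,1): Delta=-0.5433 Bond=13.2825
(2,2): Delta=0.0000 Bond=0.0000
V0=0.1075

Risk-neutral probability p* = (R−d)/(u−d) = (1.11−0.76)/(1.15−0.76) = 0.8974.
Expiry values: V(3,0)=5.0000, V(3,1)=5.0000, V(3,2)=0.0000, V(3,3)=0.0000
  t=2,j=0: stock 15.5952 → up 17.9345 (V=5.0000), down 11.8524 (V=5.0000). Price 4.5045; hedge Δ=0.0000, bond B=4.5045.
  t=2,j=1: stock 23.5980 → up 27.1377 (V=0.0000), down 17.9345 (V=5.0000). Price 0.4620; hedge Δ=-0.5433, bond B=13.2825.
  t=2,j=2: stock 35.7075 → up 41.0636 (V=0.0000), down 27.1377 (V=0.0000). Price 0.0000; hedge Δ=0.0000, bond B=0.0000.
  t=1,j=0: stock 20.5200 → up 23.5980 (V=0.4620), down 15.5952 (V=4.5045). Price 0.7897; hedge Δ=-0.5051, bond B=11.1551.
  t=1,j=1: stock 31.0500 → up 35.7075 (V=0.0000), down 23.5980 (V=0.4620). Price 0.0427; hedge Δ=-0.0382, bond B=1.2273.
  t=0,j=0: stock 27.0000 → up 31.0500 (V=0.0427), down 20.5200 (V=0.7897). Price 0.1075; hedge Δ=-0.0709, bond B=2.0230.
As a check, the time-0 holding Δ(0,0)·S0 + B(0,0) comes to 0.1075 — exactly V0.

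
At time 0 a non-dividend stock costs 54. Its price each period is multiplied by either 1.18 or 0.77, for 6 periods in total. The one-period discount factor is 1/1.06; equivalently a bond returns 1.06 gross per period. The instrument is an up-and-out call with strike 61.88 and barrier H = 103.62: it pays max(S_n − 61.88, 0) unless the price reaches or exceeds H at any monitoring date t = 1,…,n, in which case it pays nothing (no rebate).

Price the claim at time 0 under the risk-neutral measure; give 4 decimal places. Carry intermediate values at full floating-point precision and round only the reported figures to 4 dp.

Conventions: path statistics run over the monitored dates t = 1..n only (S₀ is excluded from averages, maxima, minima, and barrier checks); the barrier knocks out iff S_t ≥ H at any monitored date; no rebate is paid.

Under the martingale measure an up-move has probability p* = 0.7073; value the claim as the probability-weighted average of per-path payoffs, discounted 6 periods at R = 1.06.
Enumerate all 2^6 = 64 price paths (U = up ×1.18, D = down ×0.77); each path with k up-moves has probability p*^k·(1−p*)^(6−k).
DDDDDD: M=41.5800, payoff=0.0000, prob=0.000629
UDDDDD: M=63.7200, payoff=0.0000, prob=0.001519
DUDDDD: M=49.0644, payoff=0.0000, prob=0.001519
UUDDDD: M=75.1896, payoff=0.0000, prob=0.003671
DDUDDD: M=41.5800, payoff=0.0000, prob=0.001519
UDUDDD: M=63.7200, payoff=0.0000, prob=0.003671
DUUDDD: M=57.8960, payoff=0.0000, prob=0.003671
UUUDDD: M=88.7237, payoff=0.0000, prob=0.008872
DDDUDD: M=41.5800, payoff=0.0000, prob=0.001519
UDDUDD: M=63.7200, payoff=0.0000, prob=0.003671
DUDUDD: M=49.0644, payoff=0.0000, prob=0.003671
UUDUDD: M=75.1896, payoff=0.0000, prob=0.008872
DDUUDD: M=44.5799, payoff=0.0000, prob=0.003671
UDUUDD: M=68.3173, payoff=0.0000, prob=0.008872
DUUUDD: M=68.3173, payoff=0.0000, prob=0.008872
UUUUDD: M=104.6940, payoff=0.0000, prob=0.021441
DDDDUD: M=41.5800, payoff=0.0000, prob=0.001519
UDDDUD: M=63.7200, payoff=0.0000, prob=0.003671
DUDDUD: M=49.0644, payoff=0.0000, prob=0.003671
UUDDUD: M=75.1896, payoff=0.0000, prob=0.008872
DDUDUD: M=41.5800, payoff=0.0000, prob=0.003671
UDUDUD: M=63.7200, payoff=0.0000, prob=0.008872
DUUDUD: M=57.8960, payoff=0.0000, prob=0.008872
UUUDUD: M=88.7237, payoff=0.1931, prob=0.021441
DDDUUD: M=41.5800, payoff=0.0000, prob=0.003671
UDDUUD: M=63.7200, payoff=0.0000, prob=0.008872
DUDUUD: M=52.6043, payoff=0.0000, prob=0.008872
UUDUUD: M=80.6144, payoff=0.1931, prob=0.021441
DDUUUD: M=52.6043, payoff=0.0000, prob=0.008872
UDUUUD: M=80.6144, payoff=0.1931, prob=0.021441
DUUUUD: M=80.6144, payoff=0.1931, prob=0.021441
UUUUUD: M=123.5389, payoff=0.0000, prob=0.051817
DDDDDU: M=41.5800, payoff=0.0000, prob=0.001519
UDDDDU: M=63.7200, payoff=0.0000, prob=0.003671
DUDDDU: M=49.0644, payoff=0.0000, prob=0.003671
UUDDDU: M=75.1896, payoff=0.0000, prob=0.008872
DDUDDU: M=41.5800, payoff=0.0000, prob=0.003671
UDUDDU: M=63.7200, payoff=0.0000, prob=0.008872
DUUDDU: M=57.8960, payoff=0.0000, prob=0.008872
UUUDDU: M=88.7237, payoff=0.1931, prob=0.021441
DDDUDU: M=41.5800, payoff=0.0000, prob=0.003671
UDDUDU: M=63.7200, payoff=0.0000, prob=0.008872
DUDUDU: M=49.0644, payoff=0.0000, prob=0.008872
UUDUDU: M=75.1896, payoff=0.1931, prob=0.021441
DDUUDU: M=44.5799, payoff=0.0000, prob=0.008872
UDUUDU: M=68.3173, payoff=0.1931, prob=0.021441
DUUUDU: M=68.3173, payoff=0.1931, prob=0.021441
UUUUDU: M=104.6940, payoff=0.0000, prob=0.051817
DDDDUU: M=41.5800, payoff=0.0000, prob=0.003671
UDDDUU: M=63.7200, payoff=0.0000, prob=0.008872
DUDDUU: M=49.0644, payoff=0.0000, prob=0.008872
UUDDUU: M=75.1896, payoff=0.1931, prob=0.021441
DDUDUU: M=41.5800, payoff=0.0000, prob=0.008872
UDUDUU: M=63.7200, payoff=0.1931, prob=0.021441
DUUDUU: M=62.0731, payoff=0.1931, prob=0.021441
UUUDUU: M=95.1250, payoff=33.2450, prob=0.051817
DDDUUU: M=41.5800, payoff=0.0000, prob=0.008872
UDDUUU: M=63.7200, payoff=0.1931, prob=0.021441
DUDUUU: M=62.0731, payoff=0.1931, prob=0.021441
UUDUUU: M=95.1250, payoff=33.2450, prob=0.051817
DDUUUU: M=62.0731, payoff=0.1931, prob=0.021441
UDUUUU: M=95.1250, payoff=33.2450, prob=0.051817
DUUUUU: M=95.1250, payoff=33.2450, prob=0.051817
UUUUUU: M=145.7759, payoff=0.0000, prob=0.125223
Price = Σ prob·payoff / R^6 = 6.948508 / 1.418519 = 4.8984

price = 4.8984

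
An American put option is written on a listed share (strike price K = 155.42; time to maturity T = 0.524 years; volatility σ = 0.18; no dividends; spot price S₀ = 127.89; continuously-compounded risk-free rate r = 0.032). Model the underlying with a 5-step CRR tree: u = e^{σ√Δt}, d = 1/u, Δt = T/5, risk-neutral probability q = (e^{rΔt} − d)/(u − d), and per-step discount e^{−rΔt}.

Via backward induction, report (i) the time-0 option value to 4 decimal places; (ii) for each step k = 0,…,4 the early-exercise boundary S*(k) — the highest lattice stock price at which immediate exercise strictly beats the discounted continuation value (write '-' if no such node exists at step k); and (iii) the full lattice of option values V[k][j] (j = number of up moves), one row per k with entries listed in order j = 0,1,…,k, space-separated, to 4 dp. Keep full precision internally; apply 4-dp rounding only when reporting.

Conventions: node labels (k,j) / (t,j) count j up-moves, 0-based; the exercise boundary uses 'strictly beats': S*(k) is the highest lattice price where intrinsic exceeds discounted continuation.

price = 27.5300
boundary = 127.8900 120.6507 127.8900 135.5637 143.6978
tree:
27.5300
34.7693 19.9477
41.5989 27.5300 12.9158
48.0418 34.7693 19.8563 6.4442
54.1200 41.5989 27.5300 11.7222 1.5008
59.8542 48.0418 34.7693 19.8563 3.1000 0.0000

Δt=0.10480, u=1.06000, d=0.94339, q=0.51424, disc=e^(-rΔt)=0.99665
k=5 terminal: V=max(K-S,0) → 59.8542 48.0418 34.7693 19.8563 3.1000 0.0000
k=4: j=0 S=101.3000 intr=54.1200 cont=53.5997 V=54.1200[EX]; j=1 S=113.8211 intr=41.5989 cont=41.0785 V=41.5989[EX]; j=2 S=127.8900 intr=27.5300 cont=27.0097 V=27.5300[EX]; j=3 S=143.6978 intr=11.7222 cont=11.2018 V=11.7222[EX]; j=4 S=161.4596 intr=0.0000 cont=1.5008 V=1.5008[hold]  S*(4)=143.6978
k=3: j=0 S=107.3782 intr=48.0418 cont=47.5214 V=48.0418[EX]; j=1 S=120.6507 intr=34.7693 cont=34.2490 V=34.7693[EX]; j=2 S=135.5637 intr=19.8563 cont=19.3360 V=19.8563[EX]; j=3 S=152.3200 intr=3.1000 cont=6.4442 V=6.4442[hold]  S*(3)=135.5637
k=2: j=0 S=113.8211 intr=41.5989 cont=41.0785 V=41.5989[EX]; j=1 S=127.8900 intr=27.5300 cont=27.0097 V=27.5300[EX]; j=2 S=143.6978 intr=11.7222 cont=12.9158 V=12.9158[hold]  S*(2)=127.8900
k=1: j=0 S=120.6507 intr=34.7693 cont=34.2490 V=34.7693[EX]; j=1 S=135.5637 intr=19.8563 cont=19.9477 V=19.9477[hold]  S*(1)=120.6507
k=0: j=0 S=127.8900 intr=27.5300 cont=27.0565 V=27.5300[EX]  S*(0)=127.8900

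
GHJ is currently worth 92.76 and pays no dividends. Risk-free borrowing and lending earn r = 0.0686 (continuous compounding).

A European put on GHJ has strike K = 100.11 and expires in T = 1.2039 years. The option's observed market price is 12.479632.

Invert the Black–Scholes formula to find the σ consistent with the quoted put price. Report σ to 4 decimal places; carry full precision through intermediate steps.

sigma = 0.3171

At σ = 0.3171 the Black–Scholes value reproduces the quote:
σ√T = 0.3171·√1.2039 = 0.347930
d₁ = (ln(S/K) + (r+σ²/2)T) / (σ√T) = (ln(92.76/100.11) + (0.0686+0.3171²/2)·1.2039) / 0.347930 = (-0.076254 + 0.143115) / 0.347930 = 0.192168
d₂ = d₁ − σ√T = 0.192168 − 0.347930 = -0.155762
e^{−rT} = 0.920731
N(−d₁) = 0.423805,  N(−d₂) = 0.561889
V = K·e^{−rT}·N(−d₂) − S·N(−d₁) = 51.791807 − 39.312175 = 12.479632 (matching the quote); vega is positive throughout, so no other σ reproduces this price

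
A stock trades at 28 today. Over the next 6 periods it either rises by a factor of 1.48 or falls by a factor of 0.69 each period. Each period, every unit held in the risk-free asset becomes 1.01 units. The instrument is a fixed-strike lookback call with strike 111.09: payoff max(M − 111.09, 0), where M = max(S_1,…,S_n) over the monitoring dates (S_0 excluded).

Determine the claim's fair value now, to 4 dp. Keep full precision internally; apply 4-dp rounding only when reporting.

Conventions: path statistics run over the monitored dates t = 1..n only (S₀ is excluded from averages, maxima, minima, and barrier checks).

Risk-neutral up-probability p* = (R−d)/(u−d) = (1.01−0.69)/(1.48−0.69) = 0.4051; the claim prices as the p*-weighted sum of path payoffs discounted by R^6.
Enumerate all 2^6 = 64 price paths (U = up ×1.48, D = down ×0.69); each path with k up-moves has probability p*^k·(1−p*)^(6−k).
DDDDDD: M=19.3200, payoff=0.0000, prob=0.044343
UDDDDD: M=41.4400, payoff=0.0000, prob=0.030191
DUDDDD: M=28.5936, payoff=0.0000, prob=0.030191
UUDDDD: M=61.3312, payoff=0.0000, prob=0.020556
DDUDDD: M=19.7296, payoff=0.0000, prob=0.030191
UDUDDD: M=42.3185, payoff=0.0000, prob=0.020556
DUUDDD: M=42.3185, payoff=0.0000, prob=0.020556
UUUDDD: M=90.7702, payoff=0.0000, prob=0.013995
DDDUDD: M=19.3200, payoff=0.0000, prob=0.030191
UDDUDD: M=41.4400, payoff=0.0000, prob=0.020556
DUDUDD: M=29.1998, payoff=0.0000, prob=0.020556
UUDUDD: M=62.6314, payoff=0.0000, prob=0.013995
DDUUDD: M=29.1998, payoff=0.0000, prob=0.020556
UDUUDD: M=62.6314, payoff=0.0000, prob=0.013995
DUUUDD: M=62.6314, payoff=0.0000, prob=0.013995
UUUUDD: M=134.3399, payoff=23.2499, prob=0.009529
DDDDUD: M=19.3200, payoff=0.0000, prob=0.030191
UDDDUD: M=41.4400, payoff=0.0000, prob=0.020556
DUDDUD: M=28.5936, payoff=0.0000, prob=0.020556
UUDDUD: M=61.3312, payoff=0.0000, prob=0.013995
DDUDUD: M=20.1479, payoff=0.0000, prob=0.020556
UDUDUD: M=43.2157, payoff=0.0000, prob=0.013995
DUUDUD: M=43.2157, payoff=0.0000, prob=0.013995
UUUDUD: M=92.6945, payoff=0.0000, prob=0.009529
DDDUUD: M=20.1479, payoff=0.0000, prob=0.020556
UDDUUD: M=43.2157, payoff=0.0000, prob=0.013995
DUDUUD: M=43.2157, payoff=0.0000, prob=0.013995
UUDUUD: M=92.6945, payoff=0.0000, prob=0.009529
DDUUUD: M=43.2157, payoff=0.0000, prob=0.013995
UDUUUD: M=92.6945, payoff=0.0000, prob=0.009529
DUUUUD: M=92.6945, payoff=0.0000, prob=0.009529
UUUUUD: M=198.8230, payoff=87.7330, prob=0.006488
DDDDDU: M=19.3200, payoff=0.0000, prob=0.030191
UDDDDU: M=41.4400, payoff=0.0000, prob=0.020556
DUDDDU: M=28.5936, payoff=0.0000, prob=0.020556
UUDDDU: M=61.3312, payoff=0.0000, prob=0.013995
DDUDDU: M=19.7296, payoff=0.0000, prob=0.020556
UDUDDU: M=42.3185, payoff=0.0000, prob=0.013995
DUUDDU: M=42.3185, payoff=0.0000, prob=0.013995
UUUDDU: M=90.7702, payoff=0.0000, prob=0.009529
DDDUDU: M=19.3200, payoff=0.0000, prob=0.020556
UDDUDU: M=41.4400, payoff=0.0000, prob=0.013995
DUDUDU: M=29.8188, payoff=0.0000, prob=0.013995
UUDUDU: M=63.9592, payoff=0.0000, prob=0.009529
DDUUDU: M=29.8188, payoff=0.0000, prob=0.013995
UDUUDU: M=63.9592, payoff=0.0000, prob=0.009529
DUUUDU: M=63.9592, payoff=0.0000, prob=0.009529
UUUUDU: M=137.1879, payoff=26.0979, prob=0.006488
DDDDUU: M=19.3200, payoff=0.0000, prob=0.020556
UDDDUU: M=41.4400, payoff=0.0000, prob=0.013995
DUDDUU: M=29.8188, payoff=0.0000, prob=0.013995
UUDDUU: M=63.9592, payoff=0.0000, prob=0.009529
DDUDUU: M=29.8188, payoff=0.0000, prob=0.013995
UDUDUU: M=63.9592, payoff=0.0000, prob=0.009529
DUUDUU: M=63.9592, payoff=0.0000, prob=0.009529
UUUDUU: M=137.1879, payoff=26.0979, prob=0.006488
DDDUUU: M=29.8188, payoff=0.0000, prob=0.013995
UDDUUU: M=63.9592, payoff=0.0000, prob=0.009529
DUDUUU: M=63.9592, payoff=0.0000, prob=0.009529
UUDUUU: M=137.1879, payoff=26.0979, prob=0.006488
DDUUUU: M=63.9592, payoff=0.0000, prob=0.009529
UDUUUU: M=137.1879, payoff=26.0979, prob=0.006488
DUUUUU: M=137.1879, payoff=26.0979, prob=0.006488
UUUUUU: M=294.2580, payoff=183.1680, prob=0.004417
Price = Σ prob·payoff / R^6 = 2.446355 / 1.061520 = 2.3046

price = 2.3046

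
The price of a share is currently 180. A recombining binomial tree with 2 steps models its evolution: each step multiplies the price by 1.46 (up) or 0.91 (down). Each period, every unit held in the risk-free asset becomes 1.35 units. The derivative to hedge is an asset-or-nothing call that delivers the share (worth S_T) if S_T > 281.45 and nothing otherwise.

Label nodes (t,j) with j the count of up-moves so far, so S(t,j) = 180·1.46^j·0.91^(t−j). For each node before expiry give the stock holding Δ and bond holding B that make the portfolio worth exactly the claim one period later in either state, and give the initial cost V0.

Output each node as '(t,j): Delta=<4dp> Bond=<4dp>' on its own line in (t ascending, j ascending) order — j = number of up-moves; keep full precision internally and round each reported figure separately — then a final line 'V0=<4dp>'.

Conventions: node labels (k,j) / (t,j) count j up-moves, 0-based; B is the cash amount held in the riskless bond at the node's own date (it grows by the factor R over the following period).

(0,0): Delta=2.2967 Bond=-278.6630
(1,0): Delta=0.0000 Bond=0.0000
(1,1): Delta=2.6545 Bond=-470.2439
V0=134.7382

Risk-neutral probability p* = (R−d)/(u−d) = (1.35−0.91)/(1.46−0.91) = 0.8000.
At maturity the claim pays: V(2,0)=0.0000, V(2,1)=0.0000, V(2,2)=383.6880
  t=1,j=0: stock 163.8000 → up 239.1480 (V=0.0000), down 149.0580 (V=0.0000). Price 0.0000; hedge Δ=0.0000, bond B=0.0000.
  t=1,j=1: stock 262.8000 → up 383.6880 (V=383.6880), down 239.1480 (V=0.0000). Price 227.3707; hedge Δ=2.6545, bond B=-470.2439.
  t=0,j=0: stock 180.0000 → up 262.8000 (V=227.3707), down 163.8000 (V=0.0000). Price 134.7382; hedge Δ=2.2967, bond B=-278.6630.
Check: Δ(0,0)·S0 + B(0,0) = 134.7382 = V0.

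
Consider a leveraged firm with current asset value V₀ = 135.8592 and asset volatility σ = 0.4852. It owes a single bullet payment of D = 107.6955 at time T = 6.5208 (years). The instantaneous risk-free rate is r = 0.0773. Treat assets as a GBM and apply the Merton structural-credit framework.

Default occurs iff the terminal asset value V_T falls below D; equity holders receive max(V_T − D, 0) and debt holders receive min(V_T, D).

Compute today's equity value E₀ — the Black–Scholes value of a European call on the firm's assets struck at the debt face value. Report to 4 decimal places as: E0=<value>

E0=88.7129

Apply the equity-as-call identities (strike 107.6955, horizon 6.5208 years):
d₁ = [ln(V₀/D) + (r + σ²/2)T] / (σ√T)
   = [ln(135.8592/107.6955) + (0.0773 + 0.5·0.4852²)·6.5208] / (0.4852·√6.5208)
   = [0.232311 + 1.271618] / 1.239000 = 1.213825
d₂ = d₁ − σ√T = 1.213825 − 1.239000 = -0.025174
N(d₁) = 0.887593,  N(d₂) = 0.489958,  e^(−rT) = 0.604074
E₀ = V₀·N(d₁) − D·e^(−rT)·N(d₂)
   = 135.8592·0.887593 − 107.6955·0.604074·0.489958 = 88.712896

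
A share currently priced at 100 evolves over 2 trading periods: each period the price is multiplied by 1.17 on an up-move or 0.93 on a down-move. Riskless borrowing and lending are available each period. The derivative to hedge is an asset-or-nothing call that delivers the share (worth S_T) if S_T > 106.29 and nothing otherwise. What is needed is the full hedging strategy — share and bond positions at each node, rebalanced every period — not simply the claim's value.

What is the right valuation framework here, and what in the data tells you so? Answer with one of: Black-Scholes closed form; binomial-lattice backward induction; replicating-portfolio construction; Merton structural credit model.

Key observation: a price alone would not answer the question — the per-node share/bond construction on the spot-100, 1.17/0.93 tree is required, and only the replicating-portfolio method yields it.

framework: replicating-portfolio construction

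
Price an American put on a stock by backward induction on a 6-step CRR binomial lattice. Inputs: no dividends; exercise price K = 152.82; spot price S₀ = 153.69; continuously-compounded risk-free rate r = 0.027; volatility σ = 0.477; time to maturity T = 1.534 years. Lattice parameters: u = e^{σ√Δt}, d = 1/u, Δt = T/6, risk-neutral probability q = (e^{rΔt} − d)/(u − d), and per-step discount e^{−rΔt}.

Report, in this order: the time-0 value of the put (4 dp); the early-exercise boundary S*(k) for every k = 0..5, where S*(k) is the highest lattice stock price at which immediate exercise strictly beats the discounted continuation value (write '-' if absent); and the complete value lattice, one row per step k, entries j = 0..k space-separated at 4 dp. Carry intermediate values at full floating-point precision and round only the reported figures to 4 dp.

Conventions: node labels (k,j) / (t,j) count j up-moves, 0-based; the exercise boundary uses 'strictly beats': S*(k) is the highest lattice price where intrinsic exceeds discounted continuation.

price = 31.1872
boundary = - - - 74.5428 94.8752 120.7533
tree:
31.1872
44.1074 16.1380
60.1331 25.5235 5.1065
78.2772 39.2483 9.4211 0.0000
94.2521 57.9448 17.3811 0.0000 0.0000
106.8036 78.2772 32.0667 0.0000 0.0000 0.0000
116.6652 94.2521 57.9448 0.0000 0.0000 0.0000 0.0000

Δt=0.25567  u=1.27276  d=0.78569  q=0.45422  discount=0.99312
step 6 (expiry): payoffs max(K−S,0) = 116.6652 94.2521 57.9448 0.0000 0.0000 0.0000 0.0000
step 5: (k=5,j=0): S=46.0164, K−S=106.8036, hold=105.7523 ⇒ V=106.8036 exercise | (k=5,j=1): S=74.5428, K−S=78.2772, hold=77.2259 ⇒ V=78.2772 exercise | (k=5,j=2): S=120.7533, K−S=32.0667, hold=31.4079 ⇒ V=32.0667 exercise | (k=5,j=3): S=195.6105, K−S=0.0000, hold=0.0000 ⇒ V=0.0000 continue | (k=5,j=4): S=316.8730, K−S=0.0000, hold=0.0000 ⇒ V=0.0000 continue | (k=5,j=5): S=513.3084, K−S=0.0000, hold=0.0000 ⇒ V=0.0000 continue  boundary S*=120.7533
step 4: (k=4,j=0): S=58.5679, K−S=94.2521, hold=93.2009 ⇒ V=94.2521 exercise | (k=4,j=1): S=94.8752, K−S=57.9448, hold=56.8936 ⇒ V=57.9448 exercise | (k=4,j=2): S=153.6900, K−S=0.0000, hold=17.3811 ⇒ V=17.3811 continue | (k=4,j=3): S=248.9652, K−S=0.0000, hold=0.0000 ⇒ V=0.0000 continue | (k=4,j=4): S=403.3033, K−S=0.0000, hold=0.0000 ⇒ V=0.0000 continue  boundary S*=94.8752
step 3: (k=3,j=0): S=74.5428, K−S=78.2772, hold=77.2259 ⇒ V=78.2772 exercise | (k=3,j=1): S=120.7533, K−S=32.0667, hold=39.2483 ⇒ V=39.2483 continue | (k=3,j=2): S=195.6105, K−S=0.0000, hold=9.4211 ⇒ V=9.4211 continue | (k=3,j=3): S=316.8730, K−S=0.0000, hold=0.0000 ⇒ V=0.0000 continue  boundary S*=74.5428
step 2: (k=2,j=0): S=94.8752, K−S=57.9448, hold=60.1331 ⇒ V=60.1331 continue | (k=2,j=1): S=153.6900, K−S=0.0000, hold=25.5235 ⇒ V=25.5235 continue | (k=2,j=2): S=248.9652, K−S=0.0000, hold=5.1065 ⇒ V=5.1065 continue  boundary S*=-
step 1: (k=1,j=0): S=120.7533, K−S=32.0667, hold=44.1074 ⇒ V=44.1074 continue | (k=1,j=1): S=195.6105, K−S=0.0000, hold=16.1380 ⇒ V=16.1380 continue  boundary S*=-
step 0: (k=0,j=0): S=153.6900, K−S=0.0000, hold=31.1872 ⇒ V=31.1872 continue  boundary S*=-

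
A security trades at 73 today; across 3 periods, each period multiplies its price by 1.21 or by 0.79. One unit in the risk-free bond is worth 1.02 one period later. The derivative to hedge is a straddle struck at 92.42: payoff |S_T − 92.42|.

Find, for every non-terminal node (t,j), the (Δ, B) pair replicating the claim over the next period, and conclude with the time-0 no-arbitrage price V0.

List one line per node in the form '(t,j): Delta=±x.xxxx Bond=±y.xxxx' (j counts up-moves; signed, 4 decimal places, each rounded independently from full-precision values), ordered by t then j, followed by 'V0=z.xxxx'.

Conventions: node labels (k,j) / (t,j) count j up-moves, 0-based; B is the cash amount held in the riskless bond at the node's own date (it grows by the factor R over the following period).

(0,0): Delta=-0.3061 Bond=47.8577
(1,0): Delta=-1.0000 Bond=88.8312
(1,1): Delta=0.0681 Bond=15.7579
(2,0): Delta=-1.0000 Bond=90.6078
(2,1): Delta=-1.0000 Bond=90.6078
(2,2): Delta=0.6442 Bond=-45.4992
V0=25.5113

Under the risk-neutral measure, an up-move has probability p* = (R−d)/(u−d) = 0.5476 and values discount at R = 1.02.
Payoffs at expiry: V(3,0)=56.4282, V(3,1)=37.2932, V(3,2)=7.9854, V(3,3)=36.9040
Node (2,0) S=45.5593: V=(p*·37.2932+(1−p*)·56.4282)/1.02=45.0485; Δ=(37.2932−56.4282)/(55.1268−35.9918)=-1.0000; B=V−Δ·S=90.6078
Node (2,1) S=69.7807: V=(p*·7.9854+(1−p*)·37.2932)/1.02=20.8271; Δ=(7.9854−37.2932)/(84.4346−55.1268)=-1.0000; B=V−Δ·S=90.6078
Node (2,2) S=106.8793: V=(p*·36.9040+(1−p*)·7.9854)/1.02=23.3546; Δ=(36.9040−7.9854)/(129.3240−84.4346)=0.6442; B=V−Δ·S=-45.4992
Node (1,0) S=57.6700: V=(p*·20.8271+(1−p*)·45.0485)/1.02=31.1612; Δ=(20.8271−45.0485)/(69.7807−45.5593)=-1.0000; B=V−Δ·S=88.8312
Node (1,1) S=88.3300: V=(p*·23.3546+(1−p*)·20.8271)/1.02=21.7757; Δ=(23.3546−20.8271)/(106.8793−69.7807)=0.0681; B=V−Δ·S=15.7579
Node (0,0) S=73.0000: V=(p*·21.7757+(1−p*)·31.1612)/1.02=25.5113; Δ=(21.7757−31.1612)/(88.3300−57.6700)=-0.3061; B=V−Δ·S=47.8577
Check: Δ(0,0)·S0 + B(0,0) = 25.5113 = V0.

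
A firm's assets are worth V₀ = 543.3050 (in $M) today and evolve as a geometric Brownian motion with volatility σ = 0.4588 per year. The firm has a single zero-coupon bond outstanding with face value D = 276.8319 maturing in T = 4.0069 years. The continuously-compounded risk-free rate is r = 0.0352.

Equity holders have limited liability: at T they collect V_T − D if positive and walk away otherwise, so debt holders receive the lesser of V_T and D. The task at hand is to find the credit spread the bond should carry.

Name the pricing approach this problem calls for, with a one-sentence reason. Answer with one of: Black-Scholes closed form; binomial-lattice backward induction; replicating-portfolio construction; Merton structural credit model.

framework: Merton structural credit model

Key observation: the question is about default risk generated by asset-value dynamics against a debt face of 276.8319 — the structural framework prices exactly that.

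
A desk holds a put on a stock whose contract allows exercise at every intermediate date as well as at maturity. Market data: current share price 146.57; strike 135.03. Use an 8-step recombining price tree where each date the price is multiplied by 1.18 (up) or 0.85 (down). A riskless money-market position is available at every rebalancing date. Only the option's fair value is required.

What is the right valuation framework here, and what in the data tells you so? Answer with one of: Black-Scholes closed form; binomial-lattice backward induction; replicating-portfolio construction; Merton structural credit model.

Key observation: the put (strike 135.03 on spot 146.57) is American-style on a 8-step discrete price model, so the early-exercise decision at every node requires stepwise backward valuation — a closed form cannot price the exercise right.

framework: binomial-lattice backward induction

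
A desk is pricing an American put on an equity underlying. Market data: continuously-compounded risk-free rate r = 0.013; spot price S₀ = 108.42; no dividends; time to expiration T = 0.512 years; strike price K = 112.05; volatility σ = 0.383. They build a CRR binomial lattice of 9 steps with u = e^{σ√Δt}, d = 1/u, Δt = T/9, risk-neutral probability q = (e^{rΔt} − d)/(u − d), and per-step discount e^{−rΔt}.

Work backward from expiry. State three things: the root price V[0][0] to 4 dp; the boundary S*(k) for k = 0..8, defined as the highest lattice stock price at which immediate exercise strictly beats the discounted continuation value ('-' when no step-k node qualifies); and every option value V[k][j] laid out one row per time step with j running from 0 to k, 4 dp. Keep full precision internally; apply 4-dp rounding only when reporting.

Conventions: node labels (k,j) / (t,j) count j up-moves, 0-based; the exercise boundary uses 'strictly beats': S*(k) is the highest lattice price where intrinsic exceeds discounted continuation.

Δt=0.05689, u=1.09565, d=0.91270, q=0.48122, disc=e^(-rΔt)=0.99926
k=9 terminal: V=max(K-S,0) → 64.4013 54.8498 43.3837 29.6191 13.0953 0.0000 0.0000 0.0000 0.0000 0.0000
k=8: j=0 S=52.2064 intr=59.8436 cont=59.7607 V=59.8436[EX]; j=1 S=62.6715 intr=49.3785 cont=49.2956 V=49.3785[EX]; j=2 S=75.2345 intr=36.8155 cont=36.7327 V=36.8155[EX]; j=3 S=90.3157 intr=21.7343 cont=21.6515 V=21.7343[EX]; j=4 S=108.4200 intr=3.6300 cont=6.7886 V=6.7886[hold]; j=5 S=130.1535 intr=0.0000 cont=0.0000 V=0.0000[hold]; j=6 S=156.2435 intr=0.0000 cont=0.0000 V=0.0000[hold]; j=7 S=187.5635 intr=0.0000 cont=0.0000 V=0.0000[hold]; j=8 S=225.1618 intr=0.0000 cont=0.0000 V=0.0000[hold]  S*(8)=90.3157
k=7: j=0 S=57.2002 intr=54.8498 cont=54.7670 V=54.8498[EX]; j=1 S=68.6663 intr=43.3837 cont=43.3009 V=43.3837[EX]; j=2 S=82.4309 intr=29.6191 cont=29.5363 V=29.6191[EX]; j=3 S=98.9547 intr=13.0953 cont=14.5313 V=14.5313[hold]; j=4 S=118.7907 intr=0.0000 cont=3.5191 V=3.5191[hold]; j=5 S=142.6031 intr=0.0000 cont=0.0000 V=0.0000[hold]; j=6 S=171.1887 intr=0.0000 cont=0.0000 V=0.0000[hold]; j=7 S=205.5046 intr=0.0000 cont=0.0000 V=0.0000[hold]  S*(7)=82.4309
k=6: j=0 S=62.6715 intr=49.3785 cont=49.2956 V=49.3785[EX]; j=1 S=75.2345 intr=36.8155 cont=36.7327 V=36.8155[EX]; j=2 S=90.3157 intr=21.7343 cont=22.3420 V=22.3420[hold]; j=3 S=108.4200 intr=3.6300 cont=9.2252 V=9.2252[hold]; j=4 S=130.1535 intr=0.0000 cont=1.8243 V=1.8243[hold]; j=5 S=156.2435 intr=0.0000 cont=0.0000 V=0.0000[hold]; j=6 S=187.5635 intr=0.0000 cont=0.0000 V=0.0000[hold]  S*(6)=75.2345
k=5: j=0 S=68.6663 intr=43.3837 cont=43.3009 V=43.3837[EX]; j=1 S=82.4309 intr=29.6191 cont=29.8285 V=29.8285[hold]; j=2 S=98.9547 intr=13.0953 cont=16.0181 V=16.0181[hold]; j=3 S=118.7907 intr=0.0000 cont=5.6595 V=5.6595[hold]; j=4 S=142.6031 intr=0.0000 cont=0.9457 V=0.9457[hold]; j=5 S=171.1887 intr=0.0000 cont=0.0000 V=0.0000[hold]  S*(5)=68.6663
k=4: j=0 S=75.2345 intr=36.8155 cont=36.8334 V=36.8334[hold]; j=1 S=90.3157 intr=21.7343 cont=23.1655 V=23.1655[hold]; j=2 S=108.4200 intr=3.6300 cont=11.0252 V=11.0252[hold]; j=3 S=130.1535 intr=0.0000 cont=3.3886 V=3.3886[hold]; j=4 S=156.2435 intr=0.0000 cont=0.4903 V=0.4903[hold]  S*(4)=-
k=3: j=0 S=82.4309 intr=29.6191 cont=30.2337 V=30.2337[hold]; j=1 S=98.9547 intr=13.0953 cont=17.3105 V=17.3105[hold]; j=2 S=118.7907 intr=0.0000 cont=7.3449 V=7.3449[hold]; j=3 S=142.6031 intr=0.0000 cont=1.9924 V=1.9924[hold]  S*(3)=-
k=2: j=0 S=90.3157 intr=21.7343 cont=23.9970 V=23.9970[hold]; j=1 S=108.4200 intr=3.6300 cont=12.5056 V=12.5056[hold]; j=2 S=130.1535 intr=0.0000 cont=4.7656 V=4.7656[hold]  S*(2)=-
k=1: j=0 S=98.9547 intr=13.0953 cont=18.4534 V=18.4534[hold]; j=1 S=118.7907 intr=0.0000 cont=8.7744 V=8.7744[hold]  S*(1)=-
k=0: j=0 S=108.4200 intr=3.6300 cont=13.7855 V=13.7855[hold]  S*(0)=-

price = 13.7855
boundary = - - - - - 68.6663 75.2345 82.4309 90.3157
tree:
13.7855
18.4534 8.7744
23.9970 12.5056 4.7656
30.2337 17.3105 7.3449 1.9924
36.8334 23.1655 11.0252 3.3886 0.4903
43.3837 29.8285 16.0181 5.6595 0.9457 0.0000
49.3785 36.8155 22.3420 9.2252 1.8243 0.0000 0.0000
54.8498 43.3837 29.6191 14.5313 3.5191 0.0000 0.0000 0.0000
59.8436 49.3785 36.8155 21.7343 6.7886 0.0000 0.0000 0.0000 0.0000
64.4013 54.8498 43.3837 29.6191 13.0953 0.0000 0.0000 0.0000 0.0000 0.0000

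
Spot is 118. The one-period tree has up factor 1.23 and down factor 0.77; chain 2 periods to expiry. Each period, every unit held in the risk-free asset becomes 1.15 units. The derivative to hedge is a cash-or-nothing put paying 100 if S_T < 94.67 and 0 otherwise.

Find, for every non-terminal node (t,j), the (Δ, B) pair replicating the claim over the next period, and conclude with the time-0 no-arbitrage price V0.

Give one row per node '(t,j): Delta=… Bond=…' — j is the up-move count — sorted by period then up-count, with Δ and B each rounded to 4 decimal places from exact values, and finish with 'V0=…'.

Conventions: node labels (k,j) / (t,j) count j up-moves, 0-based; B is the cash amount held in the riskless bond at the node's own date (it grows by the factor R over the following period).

(0,0): Delta=-0.2786 Bond=35.1628
(1,0): Delta=-2.3926 Bond=232.5142
(1,1): Delta=0.0000 Bond=0.0000
V0=2.2870

Since d<R<u, set p* = (R−d)/(u−d) = 0.8261; price each node as the discounted p*-expectation of its children.
Expiry values: V(2,0)=100.0000, V(2,1)=0.0000, V(2,2)=0.0000
Node (1,0) S=90.8600: V=(p*·0.0000+(1−p*)·100.0000)/1.15=15.1229; Δ=(0.0000−100.0000)/(111.7578−69.9622)=-2.3926; B=V−Δ·S=232.5142
Node (1,1) S=145.1400: V=(p*·0.0000+(1−p*)·0.0000)/1.15=0.0000; Δ=(0.0000−0.0000)/(178.5222−111.7578)=0.0000; B=V−Δ·S=0.0000
Node (0,0) S=118.0000: V=(p*·0.0000+(1−p*)·15.1229)/1.15=2.2870; Δ=(0.0000−15.1229)/(145.1400−90.8600)=-0.2786; B=V−Δ·S=35.1628
Verification: the root portfolio costs Δ(0,0)·S0 + B(0,0) = 2.2870, matching V0.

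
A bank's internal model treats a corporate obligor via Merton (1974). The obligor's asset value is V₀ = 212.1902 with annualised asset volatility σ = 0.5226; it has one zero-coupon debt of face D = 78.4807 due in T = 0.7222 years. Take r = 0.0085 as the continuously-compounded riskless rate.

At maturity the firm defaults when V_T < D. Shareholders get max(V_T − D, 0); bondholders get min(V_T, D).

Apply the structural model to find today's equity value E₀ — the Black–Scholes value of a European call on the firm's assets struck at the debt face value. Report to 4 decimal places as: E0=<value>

E0=134.4246

Equity is a call on the firm's assets struck at D = 78.4807:
d₁ = [ln(V₀/D) + (r + σ²/2)T] / (σ√T)
   = [ln(212.1902/78.4807) + (0.0085 + 0.5·0.5226²)·0.7222] / (0.5226·√0.7222)
   = [0.994630 + 0.104759] / 0.444118 = 2.475445
d₂ = d₁ − σ√T = 2.475445 − 0.444118 = 2.031328
N(d₁) = 0.993346,  N(d₂) = 0.978889,  e^(−rT) = 0.993880
E₀ = V₀·N(d₁) − D·e^(−rT)·N(d₂)
   = 212.1902·0.993346 − 78.4807·0.993880·0.978889 = 134.424643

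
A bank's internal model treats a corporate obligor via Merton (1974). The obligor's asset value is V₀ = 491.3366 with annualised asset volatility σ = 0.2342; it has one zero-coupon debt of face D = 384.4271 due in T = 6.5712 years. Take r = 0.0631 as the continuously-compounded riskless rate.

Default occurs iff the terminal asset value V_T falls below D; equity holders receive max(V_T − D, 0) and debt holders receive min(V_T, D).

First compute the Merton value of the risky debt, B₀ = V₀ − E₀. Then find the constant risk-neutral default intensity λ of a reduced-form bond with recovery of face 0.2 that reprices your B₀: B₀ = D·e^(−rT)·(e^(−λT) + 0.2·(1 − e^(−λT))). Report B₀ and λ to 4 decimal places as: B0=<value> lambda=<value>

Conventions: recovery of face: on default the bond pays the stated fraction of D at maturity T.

B0=239.7966 lambda=0.0110

Equity is a call on the firm's assets struck at D = 384.4271:
d₁ = [ln(V₀/D) + (r + σ²/2)T] / (σ√T)
   = [ln(491.3366/384.4271) + (0.0631 + 0.5·0.2342²)·6.5712] / (0.2342·√6.5712)
   = [0.245375 + 0.594857] / 0.600357 = 1.399555
d₂ = d₁ − σ√T = 1.399555 − 0.600357 = 0.799198
N(d₁) = 0.919177,  N(d₂) = 0.787912,  e^(−rT) = 0.660576
E₀ = V₀·N(d₁) − D·e^(−rT)·N(d₂)
   = 491.3366·0.919177 − 384.4271·0.660576·0.787912 = 251.540004
B₀ = V₀ − E₀ = 491.3366 − 251.540004 = 239.796596
e^(−λT) = (B₀·e^(rT)/D − 0.2)/(1 − 0.2) = (239.7966·1.513830/384.4271 − 0.2)/0.8 = 0.93036435
λ = −ln(0.93036435)/6.5712 = 0.010984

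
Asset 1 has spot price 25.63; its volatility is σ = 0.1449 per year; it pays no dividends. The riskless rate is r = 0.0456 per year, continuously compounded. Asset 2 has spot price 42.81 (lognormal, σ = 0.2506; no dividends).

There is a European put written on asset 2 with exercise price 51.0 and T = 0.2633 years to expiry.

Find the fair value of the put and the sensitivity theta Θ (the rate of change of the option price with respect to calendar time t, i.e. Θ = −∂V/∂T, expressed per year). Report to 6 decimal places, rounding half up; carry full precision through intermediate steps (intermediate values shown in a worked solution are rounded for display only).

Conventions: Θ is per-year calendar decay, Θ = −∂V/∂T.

σ√T = 0.2506·√0.2633 = 0.128590
d₁ = (ln(S/K) + (r+σ²/2)T) / (σ√T) = (ln(42.81/51.0) + (0.0456+0.2506²/2)·0.2633) / 0.128590 = (-0.175054 + 0.020274) / 0.128590 = -1.203671
d₂ = d₁ − σ√T = -1.203671 − 0.128590 = -1.332260
e^{−rT} = 0.988065
N(−d₁) = 0.885642,  N(−d₂) = 0.908613
Put price V = K·e^{−rT}·N(−d₂) − S·N(−d₁) = 45.786203 − 37.914315 = 7.871888
φ(d₁) = (1/√(2π))·e^{−d₁²/2} = 0.193331
Θ = −S·φ(d₁)·σ/(2√T) + r·K·e^{−rT}·N(−d₂) = −2.021031 + 2.087851 = 0.066820

price = 7.871888
Θ = 0.066820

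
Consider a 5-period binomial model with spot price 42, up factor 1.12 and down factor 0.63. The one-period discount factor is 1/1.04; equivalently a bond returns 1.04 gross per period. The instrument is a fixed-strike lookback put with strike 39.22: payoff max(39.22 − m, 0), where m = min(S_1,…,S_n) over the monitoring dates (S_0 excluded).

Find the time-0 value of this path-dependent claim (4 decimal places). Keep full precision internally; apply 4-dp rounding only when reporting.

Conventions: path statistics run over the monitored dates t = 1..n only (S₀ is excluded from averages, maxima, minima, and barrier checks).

Set p* = 0.8367 (from d < R < u); the path-dependent value is the discounted p*-expectation over all price paths.
Enumerate all 2^5 = 32 price paths (U = up ×1.12, D = down ×0.63); each path with k up-moves has probability p*^k·(1−p*)^(5−k).
DDDDD: m=4.1682, payoff=35.0518, prob=0.000116
UDDDD: m=7.4102, payoff=31.8098, prob=0.000595
DUDDD: m=7.4102, payoff=31.8098, prob=0.000595
UUDDD: m=13.1737, payoff=26.0463, prob=0.003047
DDUDD: m=7.4102, payoff=31.8098, prob=0.000595
UDUDD: m=13.1737, payoff=26.0463, prob=0.003047
DUUDD: m=13.1737, payoff=26.0463, prob=0.003047
UUUDD: m=23.4199, payoff=15.8001, prob=0.015615
DDDUD: m=7.4102, payoff=31.8098, prob=0.000595
UDDUD: m=13.1737, payoff=26.0463, prob=0.003047
DUDUD: m=13.1737, payoff=26.0463, prob=0.003047
UUDUD: m=23.4199, payoff=15.8001, prob=0.015615
DDUUD: m=13.1737, payoff=26.0463, prob=0.003047
UDUUD: m=23.4199, payoff=15.8001, prob=0.015615
DUUUD: m=23.4199, payoff=15.8001, prob=0.015615
UUUUD: m=41.6353, payoff=0.0000, prob=0.080029
DDDDU: m=6.6162, payoff=32.6038, prob=0.000595
UDDDU: m=11.7622, payoff=27.4578, prob=0.003047
DUDDU: m=11.7622, payoff=27.4578, prob=0.003047
UUDDU: m=20.9106, payoff=18.3094, prob=0.015615
DDUDU: m=11.7622, payoff=27.4578, prob=0.003047
UDUDU: m=20.9106, payoff=18.3094, prob=0.015615
DUUDU: m=20.9106, payoff=18.3094, prob=0.015615
UUUDU: m=37.1744, payoff=2.0456, prob=0.080029
DDDUU: m=10.5020, payoff=28.7180, prob=0.003047
UDDUU: m=18.6702, payoff=20.5498, prob=0.015615
DUDUU: m=18.6702, payoff=20.5498, prob=0.015615
UUDUU: m=33.1914, payoff=6.0286, prob=0.080029
DDUUU: m=16.6698, payoff=22.5502, prob=0.015615
UDUUU: m=29.6352, payoff=9.5848, prob=0.080029
DUUUU: m=26.4600, payoff=12.7600, prob=0.080029
UUUUU: m=47.0400, payoff=0.0000, prob=0.410146
Price = Σ prob·payoff / R^5 = 6.186661 / 1.216653 = 5.0850

price = 5.0850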